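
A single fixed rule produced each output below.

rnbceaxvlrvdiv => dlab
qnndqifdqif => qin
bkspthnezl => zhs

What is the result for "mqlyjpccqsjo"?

oqpl

The transformation: keep one character in every 3, starting at position 3 (positions 3rd, 6th, 9th, ...), then reverse the string.
"mqlyjpccqsjo" → "lpqo" → "oqpl".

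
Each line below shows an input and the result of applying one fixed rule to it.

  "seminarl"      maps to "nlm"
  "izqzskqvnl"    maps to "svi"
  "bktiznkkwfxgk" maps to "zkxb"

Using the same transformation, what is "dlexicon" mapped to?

What's happening: move the first 3 characters to the end (rotate left by 3), then keep one character in every 3, starting at position 2 (positions 2nd, 5th, 8th, ...).
Starting from "dlexicon": after the first operation, "xicondle"; after the second, "ine".

ine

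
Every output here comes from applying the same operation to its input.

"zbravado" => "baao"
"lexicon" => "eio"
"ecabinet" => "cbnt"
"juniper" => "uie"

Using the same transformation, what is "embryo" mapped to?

mro

The transformation: keep every other character starting from the second (positions 2nd, 4th, 6th, ...).
So "embryo" becomes "mro".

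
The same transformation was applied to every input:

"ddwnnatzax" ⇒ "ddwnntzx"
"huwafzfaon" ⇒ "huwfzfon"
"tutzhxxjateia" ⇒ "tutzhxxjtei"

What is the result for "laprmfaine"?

lprmfine

The pattern: remove every "a".
Doing the same to "laprmfaine": "lprmfine".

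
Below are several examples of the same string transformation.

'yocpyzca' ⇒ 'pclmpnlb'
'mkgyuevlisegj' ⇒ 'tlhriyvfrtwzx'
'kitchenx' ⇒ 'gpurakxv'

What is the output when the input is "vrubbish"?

hoovfuie

The transformation: shift every letter 13 places forward in the alphabet (wrapping around) — i.e. ROT13, then move the first 2 characters to the end (rotate left by 2).
Starting from "vrubbish": after the first operation, "iehoovfu"; after the second, "hoovfuie".
(Check on "mkgyuevlisegj": → "zxtlhriyvfrtw" → "tlhriyvfrtwzx" ✓)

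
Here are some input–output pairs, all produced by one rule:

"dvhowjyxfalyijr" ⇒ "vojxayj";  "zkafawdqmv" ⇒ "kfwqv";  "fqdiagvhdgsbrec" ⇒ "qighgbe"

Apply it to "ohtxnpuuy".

What's happening: keep every other character starting from the second (positions 2nd, 4th, 6th, ...).
On "ohtxnpuuy" that produces "hxpu".

hxpu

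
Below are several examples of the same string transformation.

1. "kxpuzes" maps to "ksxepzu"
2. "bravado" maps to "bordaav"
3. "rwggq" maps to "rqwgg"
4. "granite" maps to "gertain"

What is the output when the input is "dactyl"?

Looking at the pairs, the operation is to take characters alternately from the front and the back (1st, last, 2nd, 2nd-last, ...).
For "dactyl" the result is "dlayct".

dlayct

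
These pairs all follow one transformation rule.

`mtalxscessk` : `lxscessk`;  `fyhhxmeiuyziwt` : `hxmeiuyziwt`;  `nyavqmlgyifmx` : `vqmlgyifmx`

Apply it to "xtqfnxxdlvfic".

Rule — delete the first 3 characters.
For "xtqfnxxdlvfic" the result is "fnxxdlvfic".

fnxxdlvfic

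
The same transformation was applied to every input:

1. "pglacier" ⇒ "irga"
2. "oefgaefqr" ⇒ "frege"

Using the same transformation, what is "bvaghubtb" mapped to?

bbvgu

Each output is the input with this applied: move the last 3 characters to the front (rotate right by 3), then keep every other character starting from the first (positions 1st, 3rd, 5th, ...).
"bvaghubtb" → "btbbvaghu" → "bbvgu".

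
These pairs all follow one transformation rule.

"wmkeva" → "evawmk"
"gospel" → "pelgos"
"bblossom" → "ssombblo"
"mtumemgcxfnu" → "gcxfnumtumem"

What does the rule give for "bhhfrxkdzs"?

xkdzsbhhfr

The rule is to swap the front and back halves of the string.
For "bhhfrxkdzs" the result is "xkdzsbhhfr".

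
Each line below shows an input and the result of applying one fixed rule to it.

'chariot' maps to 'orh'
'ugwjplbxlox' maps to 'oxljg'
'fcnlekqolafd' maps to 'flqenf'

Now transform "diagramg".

mrad

Each output is the input with this applied: reverse the string, then keep every other character starting from the second (positions 2nd, 4th, 6th, ...).
Starting from "diagramg": after the first operation, "gmargaid"; after the second, "mrad".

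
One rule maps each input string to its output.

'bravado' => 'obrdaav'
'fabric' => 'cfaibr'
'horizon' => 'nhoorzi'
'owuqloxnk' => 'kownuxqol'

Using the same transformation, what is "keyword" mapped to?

dkeryow

Rule — swap the first and last characters, then take characters alternately from the front and the back (1st, last, 2nd, 2nd-last, ...).
"keyword" → "dkeryow".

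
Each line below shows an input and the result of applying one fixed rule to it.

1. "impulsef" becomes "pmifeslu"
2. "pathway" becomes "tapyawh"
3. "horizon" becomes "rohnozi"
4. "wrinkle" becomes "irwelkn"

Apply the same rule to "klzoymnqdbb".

In each case the input is transformed by: reverse the string, then move the last 3 characters to the front (rotate right by 3).
On "klzoymnqdbb" that produces "zlkbbdqnmyo".
(Check on "horizon": → "noziroh" → "rohnozi" ✓)

zlkbbdqnmyo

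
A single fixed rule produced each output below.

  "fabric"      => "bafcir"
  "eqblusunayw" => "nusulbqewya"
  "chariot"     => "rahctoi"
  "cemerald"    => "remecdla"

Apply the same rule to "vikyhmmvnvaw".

nvmmhykivwav

Rule — reverse the string, then move the first 3 characters to the end (rotate left by 3).
On "vikyhmmvnvaw" that produces "nvmmhykivwav".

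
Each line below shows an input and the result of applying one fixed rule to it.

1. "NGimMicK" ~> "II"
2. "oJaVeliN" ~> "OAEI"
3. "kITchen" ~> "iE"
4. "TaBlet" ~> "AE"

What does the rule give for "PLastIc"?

The rule is to flip the case of every letter, then keep only the vowels.
Starting from "PLastIc": after the first operation, "plASTiC"; after the second, "Ai".

Ai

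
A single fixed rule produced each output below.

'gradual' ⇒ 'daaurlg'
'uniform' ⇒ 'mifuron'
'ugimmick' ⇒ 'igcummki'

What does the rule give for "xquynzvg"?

qngzyxvu

The transformation: sort the characters into reverse alphabetical order, then move the last 3 characters to the front (rotate right by 3).
For "xquynzvg", step one produces "zyxvuqng"; step two turns that into "qngzyxvu".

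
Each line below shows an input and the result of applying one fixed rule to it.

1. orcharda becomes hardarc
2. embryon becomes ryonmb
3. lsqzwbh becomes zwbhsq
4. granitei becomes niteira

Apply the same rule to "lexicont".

icontex

The transformation: delete the first character, then move the first 2 characters to the end (rotate left by 2).
So "lexicont" becomes "icontex".
(Check on "lsqzwbh": → "sqzwbh" → "zwbhsq" ✓)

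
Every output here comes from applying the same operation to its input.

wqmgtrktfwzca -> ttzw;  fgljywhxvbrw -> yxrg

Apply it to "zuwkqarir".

qiu

In each case the input is transformed by: move the first 2 characters to the end (rotate left by 2), then keep one character in every 3, starting at position 3 (positions 3rd, 6th, 9th, ...).
Starting from "zuwkqarir": after the first operation, "wkqarirzu"; after the second, "qiu".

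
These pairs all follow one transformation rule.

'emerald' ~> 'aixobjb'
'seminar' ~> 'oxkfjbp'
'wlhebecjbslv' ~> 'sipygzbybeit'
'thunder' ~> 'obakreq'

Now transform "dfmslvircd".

Each output is the input with this applied: shift every letter 3 places backward in the alphabet (wrapping around), then reverse the string.
On "dfmslvircd" that produces "azofsipjca".
(Check on "thunder": → "qerkabo" → "obakreq" ✓)

azofsipjca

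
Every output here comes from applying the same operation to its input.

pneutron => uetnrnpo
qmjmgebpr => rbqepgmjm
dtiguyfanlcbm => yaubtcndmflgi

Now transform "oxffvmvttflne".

The pattern: sort the characters into reverse alphabetical order, then take characters alternately from the front and the back (1st, last, 2nd, 2nd-last, ...).
Starting from "oxffvmvttflne": after the first operation, "xvvttonmlfffe"; after the second, "xevfvftftlomn".

xevfvftftlomn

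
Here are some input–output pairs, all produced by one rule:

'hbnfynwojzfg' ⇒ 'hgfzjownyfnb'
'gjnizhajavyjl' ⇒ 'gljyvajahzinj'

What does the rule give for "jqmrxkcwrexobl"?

jlboxerwckxrmq

The rule is to reverse the string, then move the last character to the front.
On "jqmrxkcwrexobl": the first step gives "lboxerwckxrmqj", and the second then gives "jlboxerwckxrmq".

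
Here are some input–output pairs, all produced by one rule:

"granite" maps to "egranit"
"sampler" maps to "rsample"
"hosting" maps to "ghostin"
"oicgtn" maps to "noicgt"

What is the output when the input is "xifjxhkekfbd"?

The rule is to move the last character to the front.
On "xifjxhkekfbd" that produces "dxifjxhkekfb".

dxifjxhkekfb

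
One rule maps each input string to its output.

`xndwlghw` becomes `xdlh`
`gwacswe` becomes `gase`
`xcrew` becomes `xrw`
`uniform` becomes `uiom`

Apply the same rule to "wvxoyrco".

Each output is the input with this applied: keep every other character starting from the first (positions 1st, 3rd, 5th, ...).
On "wvxoyrco" that produces "wxyc".

wxyc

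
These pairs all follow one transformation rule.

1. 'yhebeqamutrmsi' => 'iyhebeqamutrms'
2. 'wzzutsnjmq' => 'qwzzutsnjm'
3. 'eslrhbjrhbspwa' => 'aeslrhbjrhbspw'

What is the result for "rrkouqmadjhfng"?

Looking at the pairs, the operation is to move the last character to the front.
Doing the same to "rrkouqmadjhfng": "grrkouqmadjhfn".

grrkouqmadjhfn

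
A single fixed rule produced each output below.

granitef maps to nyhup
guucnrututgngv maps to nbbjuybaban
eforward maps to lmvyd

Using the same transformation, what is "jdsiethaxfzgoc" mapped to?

qkzplaohemg

Looking at the pairs, the operation is to shift every letter 7 places forward in the alphabet (wrapping around), then delete the last 3 characters.
On "jdsiethaxfzgoc": the first step gives "qkzplaohemgnvj", and the second then gives "qkzplaohemg".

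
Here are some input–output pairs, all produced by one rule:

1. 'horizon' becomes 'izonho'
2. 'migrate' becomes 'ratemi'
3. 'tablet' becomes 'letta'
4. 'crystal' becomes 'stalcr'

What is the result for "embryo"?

The rule is to move the first 2 characters to the end (rotate left by 2), then delete the first character.
"embryo" → "bryoem" → "ryoem".

ryoem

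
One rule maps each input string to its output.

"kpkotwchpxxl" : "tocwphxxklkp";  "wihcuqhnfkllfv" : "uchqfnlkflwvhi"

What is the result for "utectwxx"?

tcxwuxet

What's happening: move the first 3 characters to the end (rotate left by 3), then swap each adjacent pair of characters (1↔2, 3↔4, ...).
Applying both steps to "utectwxx": "ctwxxute", then "tcxwuxet".
(Check on "wihcuqhnfkllfv": → "cuqhnfkllfvwih" → "uchqfnlkflwvhi" ✓)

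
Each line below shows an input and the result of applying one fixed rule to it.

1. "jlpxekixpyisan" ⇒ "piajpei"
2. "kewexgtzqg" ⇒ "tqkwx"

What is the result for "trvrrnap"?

nprr

The transformation: swap the front and back halves of the string, then keep every other character starting from the second (positions 2nd, 4th, 6th, ...).
Working it through for "trvrrnap": intermediate "rnaptrvr", final "nprr".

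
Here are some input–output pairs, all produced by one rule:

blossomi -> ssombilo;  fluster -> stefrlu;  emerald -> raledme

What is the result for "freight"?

The pattern: swap the first and last characters, then move the first 3 characters to the end (rotate left by 3).
Applying that to "freight" gives "ighftre".

ighftre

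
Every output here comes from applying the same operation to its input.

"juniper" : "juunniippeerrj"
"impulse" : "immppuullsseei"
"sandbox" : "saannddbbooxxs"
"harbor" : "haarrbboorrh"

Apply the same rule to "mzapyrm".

Rule — double every character, then move the first character to the end.
"mzapyrm" → "mzzaappyyrrmmm".

mzzaappyyrrmmm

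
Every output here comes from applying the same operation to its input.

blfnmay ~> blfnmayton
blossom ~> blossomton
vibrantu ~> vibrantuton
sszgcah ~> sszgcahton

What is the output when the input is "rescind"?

rescindton

The transformation: append "ton".
Applying that to "rescind" gives "rescindton".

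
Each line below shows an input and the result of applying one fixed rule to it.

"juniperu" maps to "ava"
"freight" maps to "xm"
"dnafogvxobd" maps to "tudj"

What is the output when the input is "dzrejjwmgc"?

fps

In each case the input is transformed by: keep one character in every 3, starting at position 2 (positions 2nd, 5th, 8th, ...), then shift every letter 6 places forward in the alphabet (wrapping around).
On "dzrejjwmgc" that produces "fps".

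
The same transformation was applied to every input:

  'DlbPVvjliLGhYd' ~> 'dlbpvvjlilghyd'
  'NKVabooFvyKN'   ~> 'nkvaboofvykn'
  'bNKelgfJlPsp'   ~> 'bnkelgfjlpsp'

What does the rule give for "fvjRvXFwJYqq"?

What's happening: convert every letter to lowercase.
Applying that to "fvjRvXFwJYqq" gives "fvjrvxfwjyqq".

fvjrvxfwjyqq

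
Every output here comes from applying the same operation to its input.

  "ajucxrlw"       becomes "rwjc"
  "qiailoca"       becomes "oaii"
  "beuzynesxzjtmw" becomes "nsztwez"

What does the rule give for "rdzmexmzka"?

Looking at the pairs, the operation is to keep every other character starting from the second (positions 2nd, 4th, 6th, ...), then move the first 2 characters to the end (rotate left by 2).
"rdzmexmzka" → "xzadm".

xzadm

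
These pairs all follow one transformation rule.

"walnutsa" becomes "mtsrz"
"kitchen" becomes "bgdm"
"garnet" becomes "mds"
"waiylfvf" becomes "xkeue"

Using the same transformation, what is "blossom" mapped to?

The pattern: shift every letter 1 place backward in the alphabet (wrapping around), then delete the first 3 characters.
Applying that to "blossom" gives "rrnl".
(Check on "garnet": → "fzqmds" → "mds" ✓)

rrnl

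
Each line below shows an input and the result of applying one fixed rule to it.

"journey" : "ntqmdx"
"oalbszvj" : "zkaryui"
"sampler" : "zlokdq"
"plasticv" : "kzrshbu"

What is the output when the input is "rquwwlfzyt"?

ptvvkeyxs

What's happening: delete the first character, then shift every letter 1 place backward in the alphabet (wrapping around).
So "rquwwlfzyt" becomes "ptvvkeyxs".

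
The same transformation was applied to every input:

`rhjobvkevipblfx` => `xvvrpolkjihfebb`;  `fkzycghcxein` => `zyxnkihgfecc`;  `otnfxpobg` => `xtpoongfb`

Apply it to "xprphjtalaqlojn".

xtrqpponlljjhaa

Rule — sort the characters into reverse alphabetical order.
Doing the same to "xprphjtalaqlojn": "xtrqpponlljjhaa".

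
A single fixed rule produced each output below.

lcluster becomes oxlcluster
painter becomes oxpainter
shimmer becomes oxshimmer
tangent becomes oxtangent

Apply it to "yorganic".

oxyorganic

What's happening: prepend "ox".
So "yorganic" becomes "oxyorganic".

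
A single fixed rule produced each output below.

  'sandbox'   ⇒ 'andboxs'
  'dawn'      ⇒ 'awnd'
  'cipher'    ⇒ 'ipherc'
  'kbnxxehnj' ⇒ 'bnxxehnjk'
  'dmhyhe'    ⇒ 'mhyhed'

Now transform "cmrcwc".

mrcwcc

The transformation: move the first character to the end.
"cmrcwc" → "mrcwcc".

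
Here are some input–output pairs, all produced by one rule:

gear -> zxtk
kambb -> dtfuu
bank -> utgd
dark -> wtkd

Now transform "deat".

wxtm

In each case the input is transformed by: shift every letter 7 places backward in the alphabet (wrapping around).
For "deat" the result is "wxtm".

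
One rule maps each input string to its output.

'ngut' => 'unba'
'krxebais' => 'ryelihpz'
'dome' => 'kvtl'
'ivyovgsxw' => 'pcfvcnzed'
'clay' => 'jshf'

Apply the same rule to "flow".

What's happening: shift every letter 7 places forward in the alphabet (wrapping around).
So "flow" becomes "msvd".

msvd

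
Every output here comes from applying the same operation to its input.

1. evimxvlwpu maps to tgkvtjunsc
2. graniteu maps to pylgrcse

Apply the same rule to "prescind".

pcqaglbn

The rule is to move the first character to the end, then shift every letter 2 places backward in the alphabet (wrapping around).
Applying both steps to "prescind": "rescindp", then "pcqaglbn".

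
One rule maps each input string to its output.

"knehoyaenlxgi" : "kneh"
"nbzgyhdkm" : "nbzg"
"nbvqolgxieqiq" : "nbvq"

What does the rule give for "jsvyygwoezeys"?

jsvy

Rule — keep only the first 4 characters.
On "jsvyygwoezeys" that produces "jsvy".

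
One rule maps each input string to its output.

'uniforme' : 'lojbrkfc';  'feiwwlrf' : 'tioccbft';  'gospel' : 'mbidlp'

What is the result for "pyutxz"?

quwmvr

Looking at the pairs, the operation is to shift every letter 3 places backward in the alphabet (wrapping around), then swap the front and back halves of the string.
Applying both steps to "pyutxz": "mvrquw", then "quwmvr".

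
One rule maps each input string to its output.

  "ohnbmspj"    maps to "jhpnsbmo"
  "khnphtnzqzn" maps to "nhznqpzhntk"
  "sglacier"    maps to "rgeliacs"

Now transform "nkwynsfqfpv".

Looking at the pairs, the operation is to take characters alternately from the front and the back (1st, last, 2nd, 2nd-last, ...), then move the first character to the end.
Starting from "nkwynsfqfpv": after the first operation, "nvkpwfyqnfs"; after the second, "vkpwfyqnfsn".

vkpwfyqnfsn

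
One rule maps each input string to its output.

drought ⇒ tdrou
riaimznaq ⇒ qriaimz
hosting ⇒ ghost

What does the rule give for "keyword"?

The rule is to move the last 3 characters to the front (rotate right by 3), then delete the first 2 characters.
So "keyword" becomes "dkeyw".

dkeyw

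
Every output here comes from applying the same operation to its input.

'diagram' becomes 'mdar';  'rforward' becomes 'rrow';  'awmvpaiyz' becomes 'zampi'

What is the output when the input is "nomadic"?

cnmd

What's happening: keep every other character starting from the first (positions 1st, 3rd, 5th, ...), then move the last character to the front.
Applying that to "nomadic" gives "cnmd".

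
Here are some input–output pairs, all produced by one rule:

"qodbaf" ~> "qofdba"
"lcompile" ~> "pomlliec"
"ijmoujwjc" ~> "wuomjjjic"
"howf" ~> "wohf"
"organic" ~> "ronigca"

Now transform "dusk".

uskd

The rule is to sort the characters into reverse alphabetical order.
For "dusk" the result is "uskd".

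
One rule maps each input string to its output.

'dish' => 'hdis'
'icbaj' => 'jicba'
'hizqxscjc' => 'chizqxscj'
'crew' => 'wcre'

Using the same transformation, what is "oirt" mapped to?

toir

The pattern: move the last character to the front.
So "oirt" becomes "toir".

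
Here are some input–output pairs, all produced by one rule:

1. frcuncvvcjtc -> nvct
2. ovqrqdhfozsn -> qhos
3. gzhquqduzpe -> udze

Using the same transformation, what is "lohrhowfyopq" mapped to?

hwyp

What's happening: keep every other character starting from the first (positions 1st, 3rd, 5th, ...), then keep only the last 4 characters.
So "lohrhowfyopq" becomes "hwyp".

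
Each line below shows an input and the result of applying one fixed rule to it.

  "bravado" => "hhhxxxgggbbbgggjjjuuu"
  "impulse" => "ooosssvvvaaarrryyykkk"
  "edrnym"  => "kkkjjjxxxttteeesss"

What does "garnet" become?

The transformation: repeat every character 3 times, then shift every letter 6 places forward in the alphabet (wrapping around).
So "garnet" becomes "mmmgggxxxtttkkkzzz".
(Check on "impulse": → "iiimmmpppuuulllssseee" → "ooosssvvvaaarrryyykkk" ✓)

mmmgggxxxtttkkkzzz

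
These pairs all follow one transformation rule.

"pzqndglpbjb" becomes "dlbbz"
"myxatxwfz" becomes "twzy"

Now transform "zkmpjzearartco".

The transformation: move the first 3 characters to the end (rotate left by 3), then keep every other character starting from the second (positions 2nd, 4th, 6th, ...).
On "zkmpjzearartco": the first step gives "pjzearartcozkm", and the second then gives "jerrczm".
(Check on "pzqndglpbjb": → "ndglpbjbpzq" → "dlbbz" ✓)

jerrczm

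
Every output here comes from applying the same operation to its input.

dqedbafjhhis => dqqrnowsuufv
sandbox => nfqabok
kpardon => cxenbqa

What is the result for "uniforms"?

Looking at the pairs, the operation is to swap each adjacent pair of characters (1↔2, 3↔4, ...), then shift every letter 13 places forward in the alphabet (wrapping around) — i.e. ROT13.
Starting from "uniforms": after the first operation, "nufirosm"; after the second, "ahsvebfz".
(Check on "kpardon": → "pkraodn" → "cxenbqa" ✓)

ahsvebfz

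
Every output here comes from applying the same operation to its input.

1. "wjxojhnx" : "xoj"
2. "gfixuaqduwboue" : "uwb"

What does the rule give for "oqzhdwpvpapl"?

Rule — move the last 3 characters to the front (rotate right by 3), then keep only the last 3 characters.
Applying both steps to "oqzhdwpvpapl": "aploqzhdwpvp", then "pvp".

pvp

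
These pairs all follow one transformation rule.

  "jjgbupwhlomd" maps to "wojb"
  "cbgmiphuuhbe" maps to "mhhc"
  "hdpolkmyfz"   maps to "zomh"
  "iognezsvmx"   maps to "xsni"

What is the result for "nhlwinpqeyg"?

ywpn

The transformation: keep one character in every 3, starting at position 1 (positions 1st, 4th, 7th, ...), then sort the characters into reverse alphabetical order.
Starting from "nhlwinpqeyg": after the first operation, "nwpy"; after the second, "ywpn".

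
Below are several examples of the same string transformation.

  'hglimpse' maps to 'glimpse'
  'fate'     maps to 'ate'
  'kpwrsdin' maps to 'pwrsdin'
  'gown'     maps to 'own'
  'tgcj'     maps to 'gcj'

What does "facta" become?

acta

What's happening: delete the first character.
"facta" → "acta".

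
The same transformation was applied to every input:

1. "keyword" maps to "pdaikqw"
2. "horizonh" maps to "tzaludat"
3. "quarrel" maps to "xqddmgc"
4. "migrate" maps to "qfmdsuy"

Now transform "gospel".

Rule — shift every letter 12 places forward in the alphabet (wrapping around), then reverse the string.
On "gospel": the first step gives "saebqx", and the second then gives "xqbeas".

xqbeas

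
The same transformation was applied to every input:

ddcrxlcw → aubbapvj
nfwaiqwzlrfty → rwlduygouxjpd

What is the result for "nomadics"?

Looking at the pairs, the operation is to move the last 2 characters to the front (rotate right by 2), then shift every letter 2 places backward in the alphabet (wrapping around).
For "nomadics", step one produces "csnomadi"; step two turns that into "aqlmkybg".

aqlmkybg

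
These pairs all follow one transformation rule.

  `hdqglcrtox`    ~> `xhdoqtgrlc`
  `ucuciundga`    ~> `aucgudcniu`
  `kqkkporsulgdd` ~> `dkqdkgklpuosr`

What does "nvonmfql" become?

lnvqofnm

The transformation: swap the first and last characters, then take characters alternately from the front and the back (1st, last, 2nd, 2nd-last, ...).
Doing the same to "nvonmfql": "lnvqofnm".
(Check on "hdqglcrtox": → "xdqglcrtoh" → "xhdoqtgrlc" ✓)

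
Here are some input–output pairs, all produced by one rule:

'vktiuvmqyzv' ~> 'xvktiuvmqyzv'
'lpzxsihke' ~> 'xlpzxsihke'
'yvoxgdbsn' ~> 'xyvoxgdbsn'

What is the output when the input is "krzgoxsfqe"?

xkrzgoxsfqe

The pattern: prepend "x".
For "krzgoxsfqe" the result is "xkrzgoxsfqe".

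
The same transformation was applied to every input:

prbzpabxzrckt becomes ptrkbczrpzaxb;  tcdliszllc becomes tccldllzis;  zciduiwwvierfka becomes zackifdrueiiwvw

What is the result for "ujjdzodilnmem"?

What's happening: take characters alternately from the front and the back (1st, last, 2nd, 2nd-last, ...).
Applying that to "ujjdzodilnmem" gives "umjejmdnzloid".

umjejmdnzloid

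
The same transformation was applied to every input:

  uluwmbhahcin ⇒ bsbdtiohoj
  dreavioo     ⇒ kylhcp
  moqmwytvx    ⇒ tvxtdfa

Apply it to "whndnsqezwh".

doukuzxlg

Each output is the input with this applied: delete the last 2 characters, then shift every letter 7 places forward in the alphabet (wrapping around).
Starting from "whndnsqezwh": after the first operation, "whndnsqez"; after the second, "doukuzxlg".
(Check on "moqmwytvx": → "moqmwyt" → "tvxtdfa" ✓)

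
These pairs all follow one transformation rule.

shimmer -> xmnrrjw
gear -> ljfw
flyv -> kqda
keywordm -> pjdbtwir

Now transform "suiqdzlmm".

The rule is to shift every letter 5 places forward in the alphabet (wrapping around).
Applying that to "suiqdzlmm" gives "xznvieqrr".

xznvieqrr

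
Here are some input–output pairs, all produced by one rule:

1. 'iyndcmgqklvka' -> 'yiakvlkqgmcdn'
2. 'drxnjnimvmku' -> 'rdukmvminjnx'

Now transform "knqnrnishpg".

The pattern: move the first 2 characters to the end (rotate left by 2), then reverse the string.
For "knqnrnishpg", step one produces "qnrnishpgkn"; step two turns that into "nkgphsinrnq".

nkgphsinrnq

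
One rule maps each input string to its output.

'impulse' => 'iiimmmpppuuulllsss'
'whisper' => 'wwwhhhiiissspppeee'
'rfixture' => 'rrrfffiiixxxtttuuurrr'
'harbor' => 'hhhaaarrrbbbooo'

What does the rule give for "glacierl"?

ggglllaaaccciiieeerrr

The pattern: delete the last character, then repeat every character 3 times.
On "glacierl": the first step gives "glacier", and the second then gives "ggglllaaaccciiieeerrr".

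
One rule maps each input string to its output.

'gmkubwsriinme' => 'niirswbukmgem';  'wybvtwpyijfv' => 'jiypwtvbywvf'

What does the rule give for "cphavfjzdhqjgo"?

jqhdzjfvahpcog

What's happening: reverse the string, then move the first 2 characters to the end (rotate left by 2).
For "cphavfjzdhqjgo", step one produces "ogjqhdzjfvahpc"; step two turns that into "jqhdzjfvahpcog".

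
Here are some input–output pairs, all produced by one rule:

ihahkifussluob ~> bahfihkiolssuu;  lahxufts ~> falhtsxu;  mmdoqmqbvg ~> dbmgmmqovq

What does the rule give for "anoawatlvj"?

aajanltowv

The pattern: sort the characters into alphabetical order, then swap each adjacent pair of characters (1↔2, 3↔4, ...).
Working it through for "anoawatlvj": intermediate "aaajlnotvw", final "aajanltowv".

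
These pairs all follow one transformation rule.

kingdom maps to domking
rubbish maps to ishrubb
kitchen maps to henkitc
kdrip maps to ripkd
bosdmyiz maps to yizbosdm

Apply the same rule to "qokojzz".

jzzqoko

Looking at the pairs, the operation is to move the last 3 characters to the front (rotate right by 3).
Applying that to "qokojzz" gives "jzzqoko".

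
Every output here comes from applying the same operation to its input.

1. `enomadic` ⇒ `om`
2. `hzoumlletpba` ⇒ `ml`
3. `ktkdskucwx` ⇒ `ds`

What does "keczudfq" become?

What's happening: swap the front and back halves of the string, then keep only the last 2 characters.
Starting from "keczudfq": after the first operation, "udfqkecz"; after the second, "cz".

cz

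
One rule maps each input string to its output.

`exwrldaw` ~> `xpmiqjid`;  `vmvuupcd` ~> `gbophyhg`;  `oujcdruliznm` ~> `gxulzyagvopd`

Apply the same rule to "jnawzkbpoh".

Looking at the pairs, the operation is to shift every letter 12 places forward in the alphabet (wrapping around), then swap the front and back halves of the string.
On "jnawzkbpoh": the first step gives "vzmilwnbat", and the second then gives "wnbatvzmil".

wnbatvzmil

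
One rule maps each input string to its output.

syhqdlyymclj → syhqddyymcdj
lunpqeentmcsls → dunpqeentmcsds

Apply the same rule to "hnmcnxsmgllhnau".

Looking at the pairs, the operation is to replace every "l" with "d".
So "hnmcnxsmgllhnau" becomes "hnmcnxsmgddhnau".

hnmcnxsmgddhnau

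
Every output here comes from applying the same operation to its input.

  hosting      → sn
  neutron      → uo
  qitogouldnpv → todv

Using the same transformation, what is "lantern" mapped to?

nr

Looking at the pairs, the operation is to keep one character in every 3, starting at position 3 (positions 3rd, 6th, 9th, ...).
So "lantern" becomes "nr".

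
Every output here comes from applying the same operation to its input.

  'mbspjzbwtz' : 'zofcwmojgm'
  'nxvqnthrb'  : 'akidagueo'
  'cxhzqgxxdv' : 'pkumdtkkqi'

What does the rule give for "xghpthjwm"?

Each output is the input with this applied: shift every letter 13 places forward in the alphabet (wrapping around) — i.e. ROT13.
"xghpthjwm" → "ktucguwjz".

ktucguwjz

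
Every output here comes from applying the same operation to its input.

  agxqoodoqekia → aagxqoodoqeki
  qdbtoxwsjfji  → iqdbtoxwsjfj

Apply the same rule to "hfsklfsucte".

In each case the input is transformed by: move the last character to the front.
On "hfsklfsucte" that produces "ehfsklfsuct".

ehfsklfsuct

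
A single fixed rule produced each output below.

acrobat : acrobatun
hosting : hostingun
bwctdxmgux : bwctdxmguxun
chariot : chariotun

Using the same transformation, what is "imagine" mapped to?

imagineun

The pattern: append "un".
Doing the same to "imagine": "imagineun".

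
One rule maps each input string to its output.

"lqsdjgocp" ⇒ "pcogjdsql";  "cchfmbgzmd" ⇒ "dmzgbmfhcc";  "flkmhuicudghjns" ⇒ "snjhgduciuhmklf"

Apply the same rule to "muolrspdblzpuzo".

ozupzlbdpsrloum

In each case the input is transformed by: reverse the string.
On "muolrspdblzpuzo" that produces "ozupzlbdpsrloum".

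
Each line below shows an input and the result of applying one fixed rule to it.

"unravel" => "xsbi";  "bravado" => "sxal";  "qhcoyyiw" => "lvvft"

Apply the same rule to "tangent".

dbkq

Rule — delete the first 3 characters, then shift every letter 3 places backward in the alphabet (wrapping around).
Applying both steps to "tangent": "gent", then "dbkq".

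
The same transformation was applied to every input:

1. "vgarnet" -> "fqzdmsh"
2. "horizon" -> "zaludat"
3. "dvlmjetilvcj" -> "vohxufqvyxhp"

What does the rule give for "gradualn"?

Rule — reverse the string, then shift every letter 12 places forward in the alphabet (wrapping around).
Applying both steps to "gradualn": "nlaudarg", then "zxmgpmds".

zxmgpmds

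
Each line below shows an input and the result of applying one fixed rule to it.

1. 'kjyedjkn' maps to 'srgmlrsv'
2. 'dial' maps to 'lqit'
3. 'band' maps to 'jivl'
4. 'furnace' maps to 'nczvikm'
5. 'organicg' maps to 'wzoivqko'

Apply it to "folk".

The transformation: shift every letter 8 places forward in the alphabet (wrapping around).
"folk" → "nwts".

nwts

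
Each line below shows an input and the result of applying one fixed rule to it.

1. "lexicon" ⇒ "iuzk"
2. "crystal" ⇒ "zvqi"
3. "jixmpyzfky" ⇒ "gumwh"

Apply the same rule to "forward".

Looking at the pairs, the operation is to keep every other character starting from the first (positions 1st, 3rd, 5th, ...), then shift every letter 3 places backward in the alphabet (wrapping around).
"forward" → "coxa".

coxa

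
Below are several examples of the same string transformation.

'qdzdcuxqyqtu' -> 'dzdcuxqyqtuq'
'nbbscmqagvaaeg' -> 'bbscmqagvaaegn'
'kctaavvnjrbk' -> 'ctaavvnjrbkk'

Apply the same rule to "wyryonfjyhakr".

Looking at the pairs, the operation is to move the first character to the end.
"wyryonfjyhakr" → "yryonfjyhakrw".

yryonfjyhakrw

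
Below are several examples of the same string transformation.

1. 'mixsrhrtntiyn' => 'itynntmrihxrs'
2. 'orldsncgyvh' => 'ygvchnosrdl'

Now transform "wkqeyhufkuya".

Looking at the pairs, the operation is to move the last 3 characters to the front (rotate right by 3), then take characters alternately from the front and the back (1st, last, 2nd, 2nd-last, ...).
"wkqeyhufkuya" → "uyawkqeyhufk" → "ukyfauwhkyqe".

ukyfauwhkyqe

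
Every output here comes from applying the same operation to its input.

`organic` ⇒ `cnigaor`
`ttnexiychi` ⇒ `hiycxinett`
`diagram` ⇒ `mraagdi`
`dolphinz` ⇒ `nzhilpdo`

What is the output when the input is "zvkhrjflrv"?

Each output is the input with this applied: swap each adjacent pair of characters (1↔2, 3↔4, ...), then reverse the string.
On "zvkhrjflrv": the first step gives "vzhkjrlfvr", and the second then gives "rvflrjkhzv".

rvflrjkhzv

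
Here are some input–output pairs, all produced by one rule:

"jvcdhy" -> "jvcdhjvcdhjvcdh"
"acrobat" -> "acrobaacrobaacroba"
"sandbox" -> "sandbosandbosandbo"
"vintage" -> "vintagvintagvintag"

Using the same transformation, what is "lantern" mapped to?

What's happening: delete the last character, then write the whole string 3 times in a row.
Working it through for "lantern": intermediate "lanter", final "lanterlanterlanter".

lanterlanterlanter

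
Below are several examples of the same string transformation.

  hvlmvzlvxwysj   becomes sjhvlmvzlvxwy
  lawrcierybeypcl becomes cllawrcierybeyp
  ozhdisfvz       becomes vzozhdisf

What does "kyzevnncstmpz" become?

The pattern: move the last 2 characters to the front (rotate right by 2).
Applying that to "kyzevnncstmpz" gives "pzkyzevnncstm".

pzkyzevnncstm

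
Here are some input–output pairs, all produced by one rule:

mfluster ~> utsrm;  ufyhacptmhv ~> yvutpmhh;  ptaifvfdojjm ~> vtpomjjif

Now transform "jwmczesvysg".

The pattern: sort the characters into reverse alphabetical order, then delete the last 3 characters.
On "jwmczesvysg": the first step gives "zywvssmjgec", and the second then gives "zywvssmj".

zywvssmj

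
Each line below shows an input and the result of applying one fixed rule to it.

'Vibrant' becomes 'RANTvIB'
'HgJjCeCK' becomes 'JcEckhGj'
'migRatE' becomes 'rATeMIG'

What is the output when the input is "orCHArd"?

haRDORc

The transformation: flip the case of every letter, then move the first 3 characters to the end (rotate left by 3).
For "orCHArd", step one produces "ORchaRD"; step two turns that into "haRDORc".
(Check on "HgJjCeCK": → "hGjJcEck" → "JcEckhGj" ✓)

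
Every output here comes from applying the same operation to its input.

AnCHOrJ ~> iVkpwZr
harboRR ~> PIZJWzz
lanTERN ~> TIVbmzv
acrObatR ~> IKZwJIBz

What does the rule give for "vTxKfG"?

DbFsNo

Each output is the input with this applied: shift every letter 8 places forward in the alphabet (wrapping around), then flip the case of every letter.
"vTxKfG" → "dBfSnO" → "DbFsNo".
(Check on "acrObatR": → "ikzWjibZ" → "IKZwJIBz" ✓)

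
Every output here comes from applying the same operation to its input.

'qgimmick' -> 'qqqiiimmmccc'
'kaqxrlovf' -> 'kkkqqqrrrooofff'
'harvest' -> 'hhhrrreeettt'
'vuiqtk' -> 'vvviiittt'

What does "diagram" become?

dddaaarrrmmm

In each case the input is transformed by: keep every other character starting from the first (positions 1st, 3rd, 5th, ...), then repeat every character 3 times.
For "diagram", step one produces "darm"; step two turns that into "dddaaarrrmmm".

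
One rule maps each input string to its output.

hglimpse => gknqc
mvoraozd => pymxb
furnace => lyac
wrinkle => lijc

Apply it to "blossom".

In each case the input is transformed by: shift every letter 2 places backward in the alphabet (wrapping around), then delete the first 3 characters.
For "blossom" the result is "qqmk".
(Check on "mvoraozd": → "ktmpymxb" → "pymxb" ✓)

qqmk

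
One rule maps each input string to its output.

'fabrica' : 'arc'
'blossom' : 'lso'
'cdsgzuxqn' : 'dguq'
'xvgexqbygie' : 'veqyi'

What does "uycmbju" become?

Looking at the pairs, the operation is to keep every other character starting from the second (positions 2nd, 4th, 6th, ...).
Applying that to "uycmbju" gives "ymj".

ymj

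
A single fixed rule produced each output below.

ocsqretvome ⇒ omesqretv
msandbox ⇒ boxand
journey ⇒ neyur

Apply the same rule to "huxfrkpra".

praxfrk

Looking at the pairs, the operation is to delete the first 2 characters, then move the last 3 characters to the front (rotate right by 3).
"huxfrkpra" → "xfrkpra" → "praxfrk".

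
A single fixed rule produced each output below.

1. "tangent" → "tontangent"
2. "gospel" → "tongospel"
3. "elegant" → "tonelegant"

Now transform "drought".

Rule — prepend "ton".
Applying that to "drought" gives "tondrought".

tondrought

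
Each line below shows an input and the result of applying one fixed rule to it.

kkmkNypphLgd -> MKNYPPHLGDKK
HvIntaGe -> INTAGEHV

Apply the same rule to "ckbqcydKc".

What's happening: move the first 2 characters to the end (rotate left by 2), then convert every letter to uppercase.
Working it through for "ckbqcydKc": intermediate "bqcydKcck", final "BQCYDKCCK".
(Check on "HvIntaGe": → "IntaGeHv" → "INTAGEHV" ✓)

BQCYDKCCK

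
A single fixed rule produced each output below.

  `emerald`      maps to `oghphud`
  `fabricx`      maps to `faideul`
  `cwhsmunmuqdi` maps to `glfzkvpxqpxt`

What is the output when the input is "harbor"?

rukdue

The pattern: shift every letter 3 places forward in the alphabet (wrapping around), then move the last 2 characters to the front (rotate right by 2).
For "harbor", step one produces "kdueru"; step two turns that into "rukdue".
(Check on "cwhsmunmuqdi": → "fzkvpxqpxtgl" → "glfzkvpxqpxt" ✓)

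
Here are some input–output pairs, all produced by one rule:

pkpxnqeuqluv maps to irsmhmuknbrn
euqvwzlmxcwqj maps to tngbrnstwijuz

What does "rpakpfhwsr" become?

In each case the input is transformed by: shift every letter 3 places backward in the alphabet (wrapping around), then move the last 3 characters to the front (rotate right by 3).
"rpakpfhwsr" → "omxhmcetpo" → "tpoomxhmce".

tpoomxhmce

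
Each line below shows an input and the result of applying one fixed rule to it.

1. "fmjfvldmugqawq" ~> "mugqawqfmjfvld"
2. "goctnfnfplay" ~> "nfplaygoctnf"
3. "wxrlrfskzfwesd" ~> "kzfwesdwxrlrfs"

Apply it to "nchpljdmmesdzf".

The rule is to swap the front and back halves of the string.
So "nchpljdmmesdzf" becomes "mmesdzfnchpljd".

mmesdzfnchpljd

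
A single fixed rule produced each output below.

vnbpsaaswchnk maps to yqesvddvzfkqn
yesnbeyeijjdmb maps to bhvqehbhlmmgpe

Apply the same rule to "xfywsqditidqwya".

aibzvtglwlgtzbd

Each output is the input with this applied: shift every letter 3 places forward in the alphabet (wrapping around).
On "xfywsqditidqwya" that produces "aibzvtglwlgtzbd".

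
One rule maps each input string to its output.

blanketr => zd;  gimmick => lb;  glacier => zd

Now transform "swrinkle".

Looking at the pairs, the operation is to shift every letter 1 place backward in the alphabet (wrapping around), then keep one character in every 3, starting at position 3 (positions 3rd, 6th, 9th, ...).
For "swrinkle", step one produces "rvqhmjkd"; step two turns that into "qj".

qj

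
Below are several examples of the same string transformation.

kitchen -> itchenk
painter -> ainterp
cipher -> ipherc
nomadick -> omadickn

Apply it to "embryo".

mbryoe

In each case the input is transformed by: move the first character to the end.
Applying that to "embryo" gives "mbryoe".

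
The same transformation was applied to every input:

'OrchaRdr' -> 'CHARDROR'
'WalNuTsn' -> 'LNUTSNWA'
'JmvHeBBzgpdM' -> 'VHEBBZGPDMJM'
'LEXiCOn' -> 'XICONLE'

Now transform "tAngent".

In each case the input is transformed by: move the first 2 characters to the end (rotate left by 2), then convert every letter to uppercase.
On "tAngent": the first step gives "ngenttA", and the second then gives "NGENTTA".

NGENTTA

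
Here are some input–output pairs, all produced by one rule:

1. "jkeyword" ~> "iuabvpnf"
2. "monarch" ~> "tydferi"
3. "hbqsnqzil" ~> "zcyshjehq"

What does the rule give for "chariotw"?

kntyrizf

Looking at the pairs, the operation is to move the last 2 characters to the front (rotate right by 2), then shift every letter 9 places backward in the alphabet (wrapping around).
On "chariotw": the first step gives "twchario", and the second then gives "kntyrizf".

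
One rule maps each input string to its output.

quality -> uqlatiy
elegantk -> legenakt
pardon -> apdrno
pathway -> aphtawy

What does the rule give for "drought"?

Each output is the input with this applied: swap each adjacent pair of characters (1↔2, 3↔4, ...).
Doing the same to "drought": "rduohgt".

rduohgt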